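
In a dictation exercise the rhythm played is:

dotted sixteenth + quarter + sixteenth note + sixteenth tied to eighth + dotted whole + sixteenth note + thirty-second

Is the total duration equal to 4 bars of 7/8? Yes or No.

No

One bar of 7/8 = 28 thirty-second notes, so 4 bars = 112.
In thirty-second notes: dotted sixteenth = 3; quarter = 8; sixteenth note = 2; sixteenth tied to eighth (sixteenth + eighth) = 6; dotted whole = 48; sixteenth note = 2; thirty-second = 1.
Adding: 3 + 8 + 2 + 6 + 48 + 2 + 1 = 70.
70 falls short of 112, so the answer is No.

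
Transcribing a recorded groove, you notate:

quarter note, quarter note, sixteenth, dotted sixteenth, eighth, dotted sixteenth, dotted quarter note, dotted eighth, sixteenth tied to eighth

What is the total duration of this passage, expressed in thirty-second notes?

Express everything in thirty-second notes: quarter note = 8; quarter note = 8; sixteenth = 2; dotted sixteenth = 3; eighth = 4; dotted sixteenth = 3; dotted quarter note = 12; dotted eighth = 6; sixteenth tied to eighth (sixteenth + eighth) = 6.
Total: 8 + 8 + 2 + 3 + 4 + 3 + 12 + 6 + 6 = 52 thirty-second notes.

52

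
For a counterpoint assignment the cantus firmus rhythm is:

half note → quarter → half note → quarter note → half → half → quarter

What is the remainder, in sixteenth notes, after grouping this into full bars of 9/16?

8

One bar of 9/16 = 9 sixteenth notes.
Express everything in sixteenth notes: half note = 8; quarter = 4; half note = 8; quarter note = 4; half = 8; half = 8; quarter = 4.
Total: 8 + 4 + 8 + 4 + 8 + 8 + 4 = 44.
44 ÷ 9 = 4 complete bars with 8 sixteenth notes remaining.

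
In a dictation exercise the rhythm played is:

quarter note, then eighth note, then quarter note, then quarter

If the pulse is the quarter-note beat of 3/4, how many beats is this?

3.5

One quarter-note beat = 2 eighth notes.
Working in eighth notes: quarter note = 2; eighth note = 1; quarter note = 2; quarter = 2.
Altogether 2 + 1 + 2 + 2 = 7.
7 ÷ 2 = 3.5 beats.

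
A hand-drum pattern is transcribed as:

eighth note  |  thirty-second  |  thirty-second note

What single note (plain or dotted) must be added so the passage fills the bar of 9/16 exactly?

The bar of 9/16 = 18 thirty-second notes.
Working in thirty-second notes: eighth note = 4; thirty-second = 1; thirty-second note = 1.
Total: 4 + 1 + 1 = 6.
Remaining: 18 − 6 = 12 thirty-second notes, which is a dotted quarter note.

dotted quarter note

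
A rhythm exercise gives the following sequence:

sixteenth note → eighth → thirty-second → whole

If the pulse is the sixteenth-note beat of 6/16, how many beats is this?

One sixteenth-note beat = 2 thirty-second notes.
Convert each value to thirty-second notes: sixteenth note = 2; eighth = 4; thirty-second = 1; whole = 32.
Altogether 2 + 4 + 1 + 32 = 39.
39 ÷ 2 = 19.5 beats.

19.5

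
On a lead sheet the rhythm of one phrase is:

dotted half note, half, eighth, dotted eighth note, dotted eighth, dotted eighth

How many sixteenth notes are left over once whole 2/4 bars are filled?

7

One bar of 2/4 = 8 sixteenth notes.
Convert each value to sixteenth notes: dotted half note = 12; half = 8; eighth = 2; dotted eighth note = 3; dotted eighth = 3; dotted eighth = 3.
Adding: 12 + 8 + 2 + 3 + 3 + 3 = 31.
31 ÷ 8 = 3 complete bars with 7 sixteenth notes remaining.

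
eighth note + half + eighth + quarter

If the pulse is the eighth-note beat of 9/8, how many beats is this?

One eighth-note beat = 2 sixteenth notes.
In sixteenth notes: eighth note = 2; half = 8; eighth = 2; quarter = 4.
Adding: 2 + 8 + 2 + 4 = 16.
16 ÷ 2 = 8 beats.

8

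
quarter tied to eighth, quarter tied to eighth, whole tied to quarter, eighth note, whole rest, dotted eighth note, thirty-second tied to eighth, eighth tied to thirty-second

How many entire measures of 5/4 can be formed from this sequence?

2

One bar of 5/4 = 40 thirty-second notes.
In thirty-second notes: quarter tied to eighth (quarter + eighth) = 12; quarter tied to eighth (quarter + eighth) = 12; whole tied to quarter (whole + quarter) = 40; eighth note = 4; whole rest = 32; dotted eighth note = 6; thirty-second tied to eighth (thirty-second + eighth) = 5; eighth tied to thirty-second (eighth + thirty-second) = 5.
Altogether 12 + 12 + 40 + 4 + 32 + 6 + 5 + 5 = 116.
116 ÷ 40 = 2 complete bars with 36 left over.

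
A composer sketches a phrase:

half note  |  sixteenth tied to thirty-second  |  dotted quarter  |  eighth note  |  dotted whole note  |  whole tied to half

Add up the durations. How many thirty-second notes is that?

131

Working in thirty-second notes: half note = 16; sixteenth tied to thirty-second (sixteenth + thirty-second) = 3; dotted quarter = 12; eighth note = 4; dotted whole note = 48; whole tied to half (whole + half) = 48.
Adding: 16 + 3 + 12 + 4 + 48 + 48 = 131 thirty-second notes.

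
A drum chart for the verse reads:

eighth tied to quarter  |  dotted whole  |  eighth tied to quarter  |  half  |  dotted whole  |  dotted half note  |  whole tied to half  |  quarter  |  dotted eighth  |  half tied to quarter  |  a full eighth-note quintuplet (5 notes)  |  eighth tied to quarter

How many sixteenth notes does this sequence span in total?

137

Express everything in sixteenth notes: eighth tied to quarter (eighth + quarter) = 6; dotted whole = 24; eighth tied to quarter (eighth + quarter) = 6; half = 8; dotted whole = 24; dotted half note = 12; whole tied to half (whole + half) = 24; quarter = 4; dotted eighth = 3; half tied to quarter (half + quarter) = 12; a full eighth-note quintuplet (5 notes) (five quintuplet eighths span one half) = 8; eighth tied to quarter (eighth + quarter) = 6.
Altogether 6 + 24 + 6 + 8 + 24 + 12 + 24 + 4 + 3 + 12 + 8 + 6 = 137 sixteenth notes.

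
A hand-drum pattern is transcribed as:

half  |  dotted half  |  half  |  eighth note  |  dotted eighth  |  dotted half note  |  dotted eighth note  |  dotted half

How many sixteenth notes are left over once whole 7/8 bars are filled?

One bar of 7/8 = 14 sixteenth notes.
Each duration in sixteenth notes: half = 8; dotted half = 12; half = 8; eighth note = 2; dotted eighth = 3; dotted half note = 12; dotted eighth note = 3; dotted half = 12.
Adding: 8 + 12 + 8 + 2 + 3 + 12 + 3 + 12 = 60.
60 ÷ 14 = 4 complete bars with 4 sixteenth notes remaining.

4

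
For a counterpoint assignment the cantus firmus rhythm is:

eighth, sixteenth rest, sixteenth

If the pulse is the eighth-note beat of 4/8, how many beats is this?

One eighth-note beat = 2 sixteenth notes.
Working in sixteenth notes: eighth = 2; sixteenth rest = 1; sixteenth = 1.
Altogether 2 + 1 + 1 = 4.
4 ÷ 2 = 2 beats.

2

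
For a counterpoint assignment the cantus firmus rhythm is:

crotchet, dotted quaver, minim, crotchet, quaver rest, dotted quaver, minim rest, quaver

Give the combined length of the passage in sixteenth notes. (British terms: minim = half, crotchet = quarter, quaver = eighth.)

34

Working in sixteenth notes: crotchet = 4; dotted quaver = 3; minim = 8; crotchet = 4; quaver rest = 2; dotted quaver = 3; minim rest = 8; quaver = 2.
Sum: 4 + 3 + 8 + 4 + 2 + 3 + 8 + 2 = 34 sixteenth notes.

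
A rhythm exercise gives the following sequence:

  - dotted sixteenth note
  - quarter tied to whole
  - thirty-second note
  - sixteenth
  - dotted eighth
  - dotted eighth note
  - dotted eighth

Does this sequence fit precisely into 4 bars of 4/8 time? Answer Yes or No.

One bar of 4/8 = 16 thirty-second notes, so 4 bars = 64.
Convert each value to thirty-second notes: dotted sixteenth note = 3; quarter tied to whole (quarter + whole) = 40; thirty-second note = 1; sixteenth = 2; dotted eighth = 6; dotted eighth note = 6; dotted eighth = 6.
Total: 3 + 40 + 1 + 2 + 6 + 6 + 6 = 64.
64 equals 64, so the answer is Yes.

Yes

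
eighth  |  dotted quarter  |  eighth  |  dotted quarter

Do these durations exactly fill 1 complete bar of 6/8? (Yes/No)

No

One bar of 6/8 = 6 eighth notes.
Each duration in eighth notes: eighth = 1; dotted quarter = 3; eighth = 1; dotted quarter = 3.
Total: 1 + 3 + 1 + 3 = 8.
8 exceeds 6, so the answer is No.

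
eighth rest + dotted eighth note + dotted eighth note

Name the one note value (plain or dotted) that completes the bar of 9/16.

sixteenth note

The bar of 9/16 = 9 sixteenth notes.
Working in sixteenth notes: eighth rest = 2; dotted eighth note = 3; dotted eighth note = 3.
Altogether 2 + 3 + 3 = 8.
Remaining: 9 − 8 = 1 sixteenth note, which is a sixteenth note.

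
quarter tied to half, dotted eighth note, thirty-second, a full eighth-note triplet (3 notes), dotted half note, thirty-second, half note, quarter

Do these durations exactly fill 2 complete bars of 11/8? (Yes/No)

Yes

One bar of 11/8 = 44 thirty-second notes, so 2 bars = 88.
Working in thirty-second notes: quarter tied to half (quarter + half) = 24; dotted eighth note = 6; thirty-second = 1; a full eighth-note triplet (3 notes) (three triplet eighths span one quarter) = 8; dotted half note = 24; thirty-second = 1; half note = 16; quarter = 8.
Total: 24 + 6 + 1 + 8 + 24 + 1 + 16 + 8 = 88.
88 equals 88, so the answer is Yes.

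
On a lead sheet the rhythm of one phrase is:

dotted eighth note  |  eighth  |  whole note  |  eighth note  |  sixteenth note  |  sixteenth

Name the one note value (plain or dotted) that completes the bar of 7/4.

dotted eighth note

The bar of 7/4 = 28 sixteenth notes.
Working in sixteenth notes: dotted eighth note = 3; eighth = 2; whole note = 16; eighth note = 2; sixteenth note = 1; sixteenth = 1.
Altogether 3 + 2 + 16 + 2 + 1 + 1 = 25.
Remaining: 28 − 25 = 3 sixteenth notes, which is a dotted eighth note.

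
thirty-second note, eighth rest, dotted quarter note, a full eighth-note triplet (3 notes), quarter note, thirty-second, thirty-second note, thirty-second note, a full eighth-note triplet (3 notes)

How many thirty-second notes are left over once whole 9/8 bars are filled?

One bar of 9/8 = 36 thirty-second notes.
In thirty-second notes: thirty-second note = 1; eighth rest = 4; dotted quarter note = 12; a full eighth-note triplet (3 notes) (three triplet eighths span one quarter) = 8; quarter note = 8; thirty-second = 1; thirty-second note = 1; thirty-second note = 1; a full eighth-note triplet (3 notes) (three triplet eighths span one quarter) = 8.
Adding: 1 + 4 + 12 + 8 + 8 + 1 + 1 + 1 + 8 = 44.
44 ÷ 36 = 1 complete bar with 8 thirty-second notes remaining.

8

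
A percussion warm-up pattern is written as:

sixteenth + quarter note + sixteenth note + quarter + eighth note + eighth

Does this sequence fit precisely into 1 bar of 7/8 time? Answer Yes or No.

Yes

One bar of 7/8 = 14 sixteenth notes.
Each duration in sixteenth notes: sixteenth = 1; quarter note = 4; sixteenth note = 1; quarter = 4; eighth note = 2; eighth = 2.
Sum: 1 + 4 + 1 + 4 + 2 + 2 = 14.
14 equals 14, so the answer is Yes.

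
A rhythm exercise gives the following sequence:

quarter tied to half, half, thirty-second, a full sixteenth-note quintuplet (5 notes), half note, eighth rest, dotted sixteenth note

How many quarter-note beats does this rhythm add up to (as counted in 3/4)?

One quarter-note beat = 8 thirty-second notes.
Express everything in thirty-second notes: quarter tied to half (quarter + half) = 24; half = 16; thirty-second = 1; a full sixteenth-note quintuplet (5 notes) (five quintuplet sixteenths span one quarter) = 8; half note = 16; eighth rest = 4; dotted sixteenth note = 3.
Total: 24 + 16 + 1 + 8 + 16 + 4 + 3 = 72.
72 ÷ 8 = 9 beats.

9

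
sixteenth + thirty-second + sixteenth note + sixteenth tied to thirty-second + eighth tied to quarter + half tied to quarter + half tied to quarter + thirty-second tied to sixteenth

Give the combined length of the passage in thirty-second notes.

71

Each duration in thirty-second notes: sixteenth = 2; thirty-second = 1; sixteenth note = 2; sixteenth tied to thirty-second (sixteenth + thirty-second) = 3; eighth tied to quarter (eighth + quarter) = 12; half tied to quarter (half + quarter) = 24; half tied to quarter (half + quarter) = 24; thirty-second tied to sixteenth (thirty-second + sixteenth) = 3.
Altogether 2 + 1 + 2 + 3 + 12 + 24 + 24 + 3 = 71 thirty-second notes.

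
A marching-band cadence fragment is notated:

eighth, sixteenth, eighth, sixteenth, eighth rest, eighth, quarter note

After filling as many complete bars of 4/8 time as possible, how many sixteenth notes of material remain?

One bar of 4/8 = 8 sixteenth notes.
Each duration in sixteenth notes: eighth = 2; sixteenth = 1; eighth = 2; sixteenth = 1; eighth rest = 2; eighth = 2; quarter note = 4.
Sum: 2 + 1 + 2 + 1 + 2 + 2 + 4 = 14.
14 ÷ 8 = 1 complete bar with 6 sixteenth notes remaining.

6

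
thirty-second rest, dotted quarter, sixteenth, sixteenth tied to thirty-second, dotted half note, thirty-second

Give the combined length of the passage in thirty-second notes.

In thirty-second notes: thirty-second rest = 1; dotted quarter = 12; sixteenth = 2; sixteenth tied to thirty-second (sixteenth + thirty-second) = 3; dotted half note = 24; thirty-second = 1.
Total: 1 + 12 + 2 + 3 + 24 + 1 = 43 thirty-second notes.

43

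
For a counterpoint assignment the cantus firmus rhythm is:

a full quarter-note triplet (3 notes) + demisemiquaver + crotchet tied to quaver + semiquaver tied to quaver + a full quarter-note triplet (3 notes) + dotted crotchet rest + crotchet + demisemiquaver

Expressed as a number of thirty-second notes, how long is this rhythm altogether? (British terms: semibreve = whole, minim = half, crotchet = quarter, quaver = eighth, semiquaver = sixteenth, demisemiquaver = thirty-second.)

In thirty-second notes: a full quarter-note triplet (3 notes) (three triplet quarters span one half) = 16; demisemiquaver = 1; crotchet tied to quaver (crotchet + quaver) = 12; semiquaver tied to quaver (semiquaver + quaver) = 6; a full quarter-note triplet (3 notes) (three triplet quarters span one half) = 16; dotted crotchet rest = 12; crotchet = 8; demisemiquaver = 1.
Sum: 16 + 1 + 12 + 6 + 16 + 12 + 8 + 1 = 72 thirty-second notes.

72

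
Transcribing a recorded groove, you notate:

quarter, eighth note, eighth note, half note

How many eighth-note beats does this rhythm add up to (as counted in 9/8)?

One eighth-note beat = 2 sixteenth notes.
In sixteenth notes: quarter = 4; eighth note = 2; eighth note = 2; half note = 8.
Total: 4 + 2 + 2 + 8 = 16.
16 ÷ 2 = 8 beats.

8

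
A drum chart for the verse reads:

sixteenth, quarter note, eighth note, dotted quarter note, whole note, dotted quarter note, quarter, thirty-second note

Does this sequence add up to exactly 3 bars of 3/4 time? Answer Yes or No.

No

One bar of 3/4 = 24 thirty-second notes, so 3 bars = 72.
Working in thirty-second notes: sixteenth = 2; quarter note = 8; eighth note = 4; dotted quarter note = 12; whole note = 32; dotted quarter note = 12; quarter = 8; thirty-second note = 1.
Total: 2 + 8 + 4 + 12 + 32 + 12 + 8 + 1 = 79.
79 exceeds 72, so the answer is No.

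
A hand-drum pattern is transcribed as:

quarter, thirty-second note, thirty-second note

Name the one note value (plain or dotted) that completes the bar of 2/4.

The bar of 2/4 = 16 thirty-second notes.
In thirty-second notes: quarter = 8; thirty-second note = 1; thirty-second note = 1.
Total: 8 + 1 + 1 = 10.
Remaining: 16 − 10 = 6 thirty-second notes, which is a dotted eighth note.

dotted eighth note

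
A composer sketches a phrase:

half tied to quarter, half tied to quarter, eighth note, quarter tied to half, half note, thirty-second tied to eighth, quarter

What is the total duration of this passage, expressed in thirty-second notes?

105

In thirty-second notes: half tied to quarter (half + quarter) = 24; half tied to quarter (half + quarter) = 24; eighth note = 4; quarter tied to half (quarter + half) = 24; half note = 16; thirty-second tied to eighth (thirty-second + eighth) = 5; quarter = 8.
Total: 24 + 24 + 4 + 24 + 16 + 5 + 8 = 105 thirty-second notes.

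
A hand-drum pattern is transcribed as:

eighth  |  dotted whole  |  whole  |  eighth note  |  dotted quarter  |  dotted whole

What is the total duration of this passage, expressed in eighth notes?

37

Each duration in eighth notes: eighth = 1; dotted whole = 12; whole = 8; eighth note = 1; dotted quarter = 3; dotted whole = 12.
Adding: 1 + 12 + 8 + 1 + 3 + 12 = 37 eighth notes.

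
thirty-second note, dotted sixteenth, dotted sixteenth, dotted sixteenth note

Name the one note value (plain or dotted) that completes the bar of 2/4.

The bar of 2/4 = 16 thirty-second notes.
Convert each value to thirty-second notes: thirty-second note = 1; dotted sixteenth = 3; dotted sixteenth = 3; dotted sixteenth note = 3.
Total: 1 + 3 + 3 + 3 = 10.
Remaining: 16 − 10 = 6 thirty-second notes, which is a dotted eighth note.

dotted eighth note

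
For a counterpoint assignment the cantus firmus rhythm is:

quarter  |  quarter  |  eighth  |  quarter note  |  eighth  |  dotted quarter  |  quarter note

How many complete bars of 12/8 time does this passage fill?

1

One bar of 12/8 = 12 eighth notes.
Express everything in eighth notes: quarter = 2; quarter = 2; eighth = 1; quarter note = 2; eighth = 1; dotted quarter = 3; quarter note = 2.
Adding: 2 + 2 + 1 + 2 + 1 + 3 + 2 = 13.
13 ÷ 12 = 1 complete bar with 1 left over.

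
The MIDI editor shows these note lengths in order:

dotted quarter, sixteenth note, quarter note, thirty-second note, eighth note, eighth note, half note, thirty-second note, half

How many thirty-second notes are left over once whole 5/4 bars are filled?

One bar of 5/4 = 40 thirty-second notes.
Express everything in thirty-second notes: dotted quarter = 12; sixteenth note = 2; quarter note = 8; thirty-second note = 1; eighth note = 4; eighth note = 4; half note = 16; thirty-second note = 1; half = 16.
Altogether 12 + 2 + 8 + 1 + 4 + 4 + 16 + 1 + 16 = 64.
64 ÷ 40 = 1 complete bar with 24 thirty-second notes remaining.

24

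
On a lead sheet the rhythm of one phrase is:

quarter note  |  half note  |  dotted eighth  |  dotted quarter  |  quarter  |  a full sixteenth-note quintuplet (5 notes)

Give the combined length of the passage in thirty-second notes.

58

Express everything in thirty-second notes: quarter note = 8; half note = 16; dotted eighth = 6; dotted quarter = 12; quarter = 8; a full sixteenth-note quintuplet (5 notes) (five quintuplet sixteenths span one quarter) = 8.
Total: 8 + 16 + 6 + 12 + 8 + 8 = 58 thirty-second notes.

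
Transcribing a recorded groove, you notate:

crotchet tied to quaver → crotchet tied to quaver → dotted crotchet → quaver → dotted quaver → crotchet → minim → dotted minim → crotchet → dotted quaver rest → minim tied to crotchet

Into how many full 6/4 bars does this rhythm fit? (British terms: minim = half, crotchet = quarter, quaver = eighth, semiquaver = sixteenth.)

2

One bar of 6/4 = 24 sixteenth notes.
Each duration in sixteenth notes: crotchet tied to quaver (crotchet + quaver) = 6; crotchet tied to quaver (crotchet + quaver) = 6; dotted crotchet = 6; quaver = 2; dotted quaver = 3; crotchet = 4; minim = 8; dotted minim = 12; crotchet = 4; dotted quaver rest = 3; minim tied to crotchet (minim + crotchet) = 12.
Adding: 6 + 6 + 6 + 2 + 3 + 4 + 8 + 12 + 4 + 3 + 12 = 66.
66 ÷ 24 = 2 complete bars with 18 left over.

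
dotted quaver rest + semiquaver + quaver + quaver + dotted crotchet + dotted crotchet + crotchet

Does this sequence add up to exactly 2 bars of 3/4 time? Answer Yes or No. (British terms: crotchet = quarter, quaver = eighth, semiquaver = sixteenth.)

One bar of 3/4 = 12 sixteenth notes, so 2 bars = 24.
Working in sixteenth notes: dotted quaver rest = 3; semiquaver = 1; quaver = 2; quaver = 2; dotted crotchet = 6; dotted crotchet = 6; crotchet = 4.
Sum: 3 + 1 + 2 + 2 + 6 + 6 + 4 = 24.
24 equals 24, so the answer is Yes.

Yes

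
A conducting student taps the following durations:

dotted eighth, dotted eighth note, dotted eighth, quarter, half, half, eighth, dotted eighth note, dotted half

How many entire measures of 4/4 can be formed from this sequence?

2

One bar of 4/4 = 16 sixteenth notes.
In sixteenth notes: dotted eighth = 3; dotted eighth note = 3; dotted eighth = 3; quarter = 4; half = 8; half = 8; eighth = 2; dotted eighth note = 3; dotted half = 12.
Altogether 3 + 3 + 3 + 4 + 8 + 8 + 2 + 3 + 12 = 46.
46 ÷ 16 = 2 complete bars with 14 left over.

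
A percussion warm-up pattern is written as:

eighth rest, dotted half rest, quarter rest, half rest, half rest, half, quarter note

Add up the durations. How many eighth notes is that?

23

Each duration in eighth notes: eighth rest = 1; dotted half rest = 6; quarter rest = 2; half rest = 4; half rest = 4; half = 4; quarter note = 2.
Adding: 1 + 6 + 2 + 4 + 4 + 4 + 2 = 23 eighth notes.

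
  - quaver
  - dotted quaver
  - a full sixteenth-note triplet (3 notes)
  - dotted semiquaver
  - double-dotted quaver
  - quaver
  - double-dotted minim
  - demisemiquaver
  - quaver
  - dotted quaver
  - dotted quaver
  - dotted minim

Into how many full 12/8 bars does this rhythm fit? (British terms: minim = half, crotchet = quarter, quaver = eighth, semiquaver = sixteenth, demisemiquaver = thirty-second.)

One bar of 12/8 = 48 thirty-second notes.
In thirty-second notes: quaver = 4; dotted quaver = 6; a full sixteenth-note triplet (3 notes) (three triplet sixteenths span one eighth) = 4; dotted semiquaver = 3; double-dotted quaver = 7; quaver = 4; double-dotted minim = 28; demisemiquaver = 1; quaver = 4; dotted quaver = 6; dotted quaver = 6; dotted minim = 24.
Altogether 4 + 6 + 4 + 3 + 7 + 4 + 28 + 1 + 4 + 6 + 6 + 24 = 97.
97 ÷ 48 = 2 complete bars with 1 left over.

2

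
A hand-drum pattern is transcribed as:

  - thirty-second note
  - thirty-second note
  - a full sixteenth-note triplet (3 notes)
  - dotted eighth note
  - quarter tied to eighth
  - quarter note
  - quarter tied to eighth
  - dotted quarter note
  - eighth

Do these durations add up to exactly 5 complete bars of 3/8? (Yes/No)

One bar of 3/8 = 12 thirty-second notes, so 5 bars = 60.
Working in thirty-second notes: thirty-second note = 1; thirty-second note = 1; a full sixteenth-note triplet (3 notes) (three triplet sixteenths span one eighth) = 4; dotted eighth note = 6; quarter tied to eighth (quarter + eighth) = 12; quarter note = 8; quarter tied to eighth (quarter + eighth) = 12; dotted quarter note = 12; eighth = 4.
Altogether 1 + 1 + 4 + 6 + 12 + 8 + 12 + 12 + 4 = 60.
60 equals 60, so the answer is Yes.

Yes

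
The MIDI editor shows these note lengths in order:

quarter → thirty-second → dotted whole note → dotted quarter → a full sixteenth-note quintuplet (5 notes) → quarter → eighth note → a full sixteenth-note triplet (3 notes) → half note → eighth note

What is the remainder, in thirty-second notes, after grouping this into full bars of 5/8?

One bar of 5/8 = 20 thirty-second notes.
Convert each value to thirty-second notes: quarter = 8; thirty-second = 1; dotted whole note = 48; dotted quarter = 12; a full sixteenth-note quintuplet (5 notes) (five quintuplet sixteenths span one quarter) = 8; quarter = 8; eighth note = 4; a full sixteenth-note triplet (3 notes) (three triplet sixteenths span one eighth) = 4; half note = 16; eighth note = 4.
Altogether 8 + 1 + 48 + 12 + 8 + 8 + 4 + 4 + 16 + 4 = 113.
113 ÷ 20 = 5 complete bars with 13 thirty-second notes remaining.

13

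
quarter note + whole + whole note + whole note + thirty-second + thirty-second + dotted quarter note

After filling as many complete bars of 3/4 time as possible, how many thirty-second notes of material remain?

22

One bar of 3/4 = 24 thirty-second notes.
Each duration in thirty-second notes: quarter note = 8; whole = 32; whole note = 32; whole note = 32; thirty-second = 1; thirty-second = 1; dotted quarter note = 12.
Sum: 8 + 32 + 32 + 32 + 1 + 1 + 12 = 118.
118 ÷ 24 = 4 complete bars with 22 thirty-second notes remaining.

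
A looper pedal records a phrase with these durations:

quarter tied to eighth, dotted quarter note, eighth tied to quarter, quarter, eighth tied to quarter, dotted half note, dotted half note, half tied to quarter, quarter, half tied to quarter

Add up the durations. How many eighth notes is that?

40

Each duration in eighth notes: quarter tied to eighth (quarter + eighth) = 3; dotted quarter note = 3; eighth tied to quarter (eighth + quarter) = 3; quarter = 2; eighth tied to quarter (eighth + quarter) = 3; dotted half note = 6; dotted half note = 6; half tied to quarter (half + quarter) = 6; quarter = 2; half tied to quarter (half + quarter) = 6.
Total: 3 + 3 + 3 + 2 + 3 + 6 + 6 + 6 + 2 + 6 = 40 eighth notes.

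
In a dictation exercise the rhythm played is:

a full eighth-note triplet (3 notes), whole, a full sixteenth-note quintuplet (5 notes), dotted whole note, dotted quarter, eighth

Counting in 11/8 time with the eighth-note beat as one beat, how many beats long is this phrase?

28

One eighth-note beat = 2 sixteenth notes.
Convert each value to sixteenth notes: a full eighth-note triplet (3 notes) (three triplet eighths span one quarter) = 4; whole = 16; a full sixteenth-note quintuplet (5 notes) (five quintuplet sixteenths span one quarter) = 4; dotted whole note = 24; dotted quarter = 6; eighth = 2.
Total: 4 + 16 + 4 + 24 + 6 + 2 = 56.
56 ÷ 2 = 28 beats.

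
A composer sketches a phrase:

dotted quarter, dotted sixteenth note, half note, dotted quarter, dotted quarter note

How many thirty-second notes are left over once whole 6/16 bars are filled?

7

One bar of 6/16 = 12 thirty-second notes.
Working in thirty-second notes: dotted quarter = 12; dotted sixteenth note = 3; half note = 16; dotted quarter = 12; dotted quarter note = 12.
Adding: 12 + 3 + 16 + 12 + 12 = 55.
55 ÷ 12 = 4 complete bars with 7 thirty-second notes remaining.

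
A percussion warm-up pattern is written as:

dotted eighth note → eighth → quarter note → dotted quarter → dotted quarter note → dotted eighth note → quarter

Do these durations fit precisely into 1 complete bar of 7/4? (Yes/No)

Yes

One bar of 7/4 = 28 sixteenth notes.
Each duration in sixteenth notes: dotted eighth note = 3; eighth = 2; quarter note = 4; dotted quarter = 6; dotted quarter note = 6; dotted eighth note = 3; quarter = 4.
Sum: 3 + 2 + 4 + 6 + 6 + 3 + 4 = 28.
28 equals 28, so the answer is Yes.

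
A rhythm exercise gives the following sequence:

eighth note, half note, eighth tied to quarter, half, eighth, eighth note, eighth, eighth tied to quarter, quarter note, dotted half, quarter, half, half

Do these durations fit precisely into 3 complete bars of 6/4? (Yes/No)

Yes

One bar of 6/4 = 12 eighth notes, so 3 bars = 36.
Working in eighth notes: eighth note = 1; half note = 4; eighth tied to quarter (eighth + quarter) = 3; half = 4; eighth = 1; eighth note = 1; eighth = 1; eighth tied to quarter (eighth + quarter) = 3; quarter note = 2; dotted half = 6; quarter = 2; half = 4; half = 4.
Sum: 1 + 4 + 3 + 4 + 1 + 1 + 1 + 3 + 2 + 6 + 2 + 4 + 4 = 36.
36 equals 36, so the answer is Yes.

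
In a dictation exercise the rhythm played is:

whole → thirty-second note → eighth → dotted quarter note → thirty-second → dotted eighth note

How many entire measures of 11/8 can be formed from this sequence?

One bar of 11/8 = 44 thirty-second notes.
Each duration in thirty-second notes: whole = 32; thirty-second note = 1; eighth = 4; dotted quarter note = 12; thirty-second = 1; dotted eighth note = 6.
Sum: 32 + 1 + 4 + 12 + 1 + 6 = 56.
56 ÷ 44 = 1 complete bar with 12 left over.

1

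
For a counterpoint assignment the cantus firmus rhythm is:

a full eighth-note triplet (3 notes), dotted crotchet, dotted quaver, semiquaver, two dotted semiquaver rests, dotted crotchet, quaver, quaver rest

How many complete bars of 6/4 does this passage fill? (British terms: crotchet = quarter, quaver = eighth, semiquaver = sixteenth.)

One bar of 6/4 = 48 thirty-second notes.
Convert each value to thirty-second notes: a full eighth-note triplet (3 notes) (three triplet eighths span one quarter) = 8; dotted crotchet = 12; dotted quaver = 6; semiquaver = 2; dotted semiquaver rest = 3; dotted semiquaver rest = 3; dotted crotchet = 12; quaver = 4; quaver rest = 4.
Sum: 8 + 12 + 6 + 2 + 3 + 3 + 12 + 4 + 4 = 54.
54 ÷ 48 = 1 complete bar with 6 left over.

1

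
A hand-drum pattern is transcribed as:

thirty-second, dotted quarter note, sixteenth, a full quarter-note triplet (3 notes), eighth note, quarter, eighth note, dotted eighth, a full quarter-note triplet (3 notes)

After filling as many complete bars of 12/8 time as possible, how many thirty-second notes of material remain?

21

One bar of 12/8 = 48 thirty-second notes.
Convert each value to thirty-second notes: thirty-second = 1; dotted quarter note = 12; sixteenth = 2; a full quarter-note triplet (3 notes) (three triplet quarters span one half) = 16; eighth note = 4; quarter = 8; eighth note = 4; dotted eighth = 6; a full quarter-note triplet (3 notes) (three triplet quarters span one half) = 16.
Total: 1 + 12 + 2 + 16 + 4 + 8 + 4 + 6 + 16 = 69.
69 ÷ 48 = 1 complete bar with 21 thirty-second notes remaining.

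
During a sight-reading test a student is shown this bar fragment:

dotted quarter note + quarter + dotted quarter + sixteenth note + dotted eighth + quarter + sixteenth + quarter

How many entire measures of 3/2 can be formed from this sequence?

1

One bar of 3/2 = 24 sixteenth notes.
Each duration in sixteenth notes: dotted quarter note = 6; quarter = 4; dotted quarter = 6; sixteenth note = 1; dotted eighth = 3; quarter = 4; sixteenth = 1; quarter = 4.
Adding: 6 + 4 + 6 + 1 + 3 + 4 + 1 + 4 = 29.
29 ÷ 24 = 1 complete bar with 5 left over.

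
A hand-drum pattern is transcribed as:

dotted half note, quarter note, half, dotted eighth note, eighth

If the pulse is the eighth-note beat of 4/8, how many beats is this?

One eighth-note beat = 2 sixteenth notes.
In sixteenth notes: dotted half note = 12; quarter note = 4; half = 8; dotted eighth note = 3; eighth = 2.
Total: 12 + 4 + 8 + 3 + 2 = 29.
29 ÷ 2 = 14.5 beats.

14.5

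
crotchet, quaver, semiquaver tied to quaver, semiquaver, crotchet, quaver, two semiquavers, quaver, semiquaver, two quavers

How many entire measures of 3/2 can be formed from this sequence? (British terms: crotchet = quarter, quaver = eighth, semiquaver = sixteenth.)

One bar of 3/2 = 24 sixteenth notes.
Express everything in sixteenth notes: crotchet = 4; quaver = 2; semiquaver tied to quaver (semiquaver + quaver) = 3; semiquaver = 1; crotchet = 4; quaver = 2; semiquaver = 1; semiquaver = 1; quaver = 2; semiquaver = 1; quaver = 2; quaver = 2.
Total: 4 + 2 + 3 + 1 + 4 + 2 + 1 + 1 + 2 + 1 + 2 + 2 = 25.
25 ÷ 24 = 1 complete bar with 1 left over.

1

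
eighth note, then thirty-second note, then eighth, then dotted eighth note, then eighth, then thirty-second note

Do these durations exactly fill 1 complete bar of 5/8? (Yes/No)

Yes

One bar of 5/8 = 20 thirty-second notes.
Each duration in thirty-second notes: eighth note = 4; thirty-second note = 1; eighth = 4; dotted eighth note = 6; eighth = 4; thirty-second note = 1.
Sum: 4 + 1 + 4 + 6 + 4 + 1 = 20.
20 equals 20, so the answer is Yes.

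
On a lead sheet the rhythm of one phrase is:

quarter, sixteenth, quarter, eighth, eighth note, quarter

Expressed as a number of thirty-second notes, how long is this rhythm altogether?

Each duration in thirty-second notes: quarter = 8; sixteenth = 2; quarter = 8; eighth = 4; eighth note = 4; quarter = 8.
Total: 8 + 2 + 8 + 4 + 4 + 8 = 34 thirty-second notes.

34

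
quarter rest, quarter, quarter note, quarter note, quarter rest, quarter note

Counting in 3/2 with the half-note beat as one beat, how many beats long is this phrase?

3

One half-note beat = 2 quarter notes.
Each duration in quarter notes: quarter rest = 1; quarter = 1; quarter note = 1; quarter note = 1; quarter rest = 1; quarter note = 1.
Altogether 1 + 1 + 1 + 1 + 1 + 1 = 6.
6 ÷ 2 = 3 beats.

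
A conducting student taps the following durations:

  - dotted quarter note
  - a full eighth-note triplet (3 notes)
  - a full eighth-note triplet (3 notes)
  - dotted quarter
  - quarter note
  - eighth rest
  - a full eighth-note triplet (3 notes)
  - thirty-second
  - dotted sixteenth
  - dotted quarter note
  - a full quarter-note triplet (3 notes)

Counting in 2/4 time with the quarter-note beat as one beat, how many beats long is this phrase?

One quarter-note beat = 8 thirty-second notes.
Express everything in thirty-second notes: dotted quarter note = 12; a full eighth-note triplet (3 notes) (three triplet eighths span one quarter) = 8; a full eighth-note triplet (3 notes) (three triplet eighths span one quarter) = 8; dotted quarter = 12; quarter note = 8; eighth rest = 4; a full eighth-note triplet (3 notes) (three triplet eighths span one quarter) = 8; thirty-second = 1; dotted sixteenth = 3; dotted quarter note = 12; a full quarter-note triplet (3 notes) (three triplet quarters span one half) = 16.
Total: 12 + 8 + 8 + 12 + 8 + 4 + 8 + 1 + 3 + 12 + 16 = 92.
92 ÷ 8 = 11.5 beats.

11.5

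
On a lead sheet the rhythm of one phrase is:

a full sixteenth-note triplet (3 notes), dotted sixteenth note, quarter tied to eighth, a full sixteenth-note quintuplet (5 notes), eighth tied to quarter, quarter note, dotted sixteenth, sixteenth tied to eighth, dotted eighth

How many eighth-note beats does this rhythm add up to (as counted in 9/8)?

One eighth-note beat = 4 thirty-second notes.
Express everything in thirty-second notes: a full sixteenth-note triplet (3 notes) (three triplet sixteenths span one eighth) = 4; dotted sixteenth note = 3; quarter tied to eighth (quarter + eighth) = 12; a full sixteenth-note quintuplet (5 notes) (five quintuplet sixteenths span one quarter) = 8; eighth tied to quarter (eighth + quarter) = 12; quarter note = 8; dotted sixteenth = 3; sixteenth tied to eighth (sixteenth + eighth) = 6; dotted eighth = 6.
Sum: 4 + 3 + 12 + 8 + 12 + 8 + 3 + 6 + 6 = 62.
62 ÷ 4 = 15.5 beats.

15.5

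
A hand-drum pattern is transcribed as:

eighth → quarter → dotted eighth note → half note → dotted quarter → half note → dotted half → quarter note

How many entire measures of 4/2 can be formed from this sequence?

One bar of 4/2 = 32 sixteenth notes.
Working in sixteenth notes: eighth = 2; quarter = 4; dotted eighth note = 3; half note = 8; dotted quarter = 6; half note = 8; dotted half = 12; quarter note = 4.
Altogether 2 + 4 + 3 + 8 + 6 + 8 + 12 + 4 = 47.
47 ÷ 32 = 1 complete bar with 15 left over.

1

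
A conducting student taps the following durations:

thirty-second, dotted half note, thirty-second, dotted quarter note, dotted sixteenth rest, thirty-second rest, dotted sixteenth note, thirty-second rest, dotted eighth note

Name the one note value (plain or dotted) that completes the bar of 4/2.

The bar of 4/2 = 64 thirty-second notes.
Working in thirty-second notes: thirty-second = 1; dotted half note = 24; thirty-second = 1; dotted quarter note = 12; dotted sixteenth rest = 3; thirty-second rest = 1; dotted sixteenth note = 3; thirty-second rest = 1; dotted eighth note = 6.
Sum: 1 + 24 + 1 + 12 + 3 + 1 + 3 + 1 + 6 = 52.
Remaining: 64 − 52 = 12 thirty-second notes, which is a dotted quarter note.

dotted quarter note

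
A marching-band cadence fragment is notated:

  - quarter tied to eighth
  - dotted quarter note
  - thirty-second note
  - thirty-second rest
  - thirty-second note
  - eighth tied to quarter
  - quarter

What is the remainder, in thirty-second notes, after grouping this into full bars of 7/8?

One bar of 7/8 = 28 thirty-second notes.
Working in thirty-second notes: quarter tied to eighth (quarter + eighth) = 12; dotted quarter note = 12; thirty-second note = 1; thirty-second rest = 1; thirty-second note = 1; eighth tied to quarter (eighth + quarter) = 12; quarter = 8.
Adding: 12 + 12 + 1 + 1 + 1 + 12 + 8 = 47.
47 ÷ 28 = 1 complete bar with 19 thirty-second notes remaining.

19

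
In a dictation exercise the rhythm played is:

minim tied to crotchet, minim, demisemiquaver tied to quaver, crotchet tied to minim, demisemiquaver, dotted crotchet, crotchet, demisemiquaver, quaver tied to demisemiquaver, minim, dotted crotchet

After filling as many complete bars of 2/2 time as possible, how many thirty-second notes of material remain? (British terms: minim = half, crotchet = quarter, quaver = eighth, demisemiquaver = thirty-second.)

28

One bar of 2/2 = 32 thirty-second notes.
In thirty-second notes: minim tied to crotchet (minim + crotchet) = 24; minim = 16; demisemiquaver tied to quaver (demisemiquaver + quaver) = 5; crotchet tied to minim (crotchet + minim) = 24; demisemiquaver = 1; dotted crotchet = 12; crotchet = 8; demisemiquaver = 1; quaver tied to demisemiquaver (quaver + demisemiquaver) = 5; minim = 16; dotted crotchet = 12.
Altogether 24 + 16 + 5 + 24 + 1 + 12 + 8 + 1 + 5 + 16 + 12 = 124.
124 ÷ 32 = 3 complete bars with 28 thirty-second notes remaining.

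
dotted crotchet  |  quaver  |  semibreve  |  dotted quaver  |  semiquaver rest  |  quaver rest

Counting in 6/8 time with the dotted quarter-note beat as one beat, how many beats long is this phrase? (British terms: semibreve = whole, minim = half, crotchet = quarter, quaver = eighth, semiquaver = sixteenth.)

5

One dotted quarter-note beat = 6 sixteenth notes.
Express everything in sixteenth notes: dotted crotchet = 6; quaver = 2; semibreve = 16; dotted quaver = 3; semiquaver rest = 1; quaver rest = 2.
Total: 6 + 2 + 16 + 3 + 1 + 2 = 30.
30 ÷ 6 = 5 beats.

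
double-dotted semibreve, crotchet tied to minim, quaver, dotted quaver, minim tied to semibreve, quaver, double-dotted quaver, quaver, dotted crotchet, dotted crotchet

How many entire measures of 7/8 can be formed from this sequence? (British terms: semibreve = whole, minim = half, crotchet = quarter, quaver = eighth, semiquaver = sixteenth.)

One bar of 7/8 = 28 thirty-second notes.
Convert each value to thirty-second notes: double-dotted semibreve = 56; crotchet tied to minim (crotchet + minim) = 24; quaver = 4; dotted quaver = 6; minim tied to semibreve (minim + semibreve) = 48; quaver = 4; double-dotted quaver = 7; quaver = 4; dotted crotchet = 12; dotted crotchet = 12.
Sum: 56 + 24 + 4 + 6 + 48 + 4 + 7 + 4 + 12 + 12 = 177.
177 ÷ 28 = 6 complete bars with 9 left over.

6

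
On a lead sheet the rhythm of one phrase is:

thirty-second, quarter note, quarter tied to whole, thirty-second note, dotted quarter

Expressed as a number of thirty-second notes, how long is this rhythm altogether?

62

Each duration in thirty-second notes: thirty-second = 1; quarter note = 8; quarter tied to whole (quarter + whole) = 40; thirty-second note = 1; dotted quarter = 12.
Adding: 1 + 8 + 40 + 1 + 12 = 62 thirty-second notes.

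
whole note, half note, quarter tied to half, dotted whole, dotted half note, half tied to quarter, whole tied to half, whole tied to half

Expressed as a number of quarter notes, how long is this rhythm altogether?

33

In quarter notes: whole note = 4; half note = 2; quarter tied to half (quarter + half) = 3; dotted whole = 6; dotted half note = 3; half tied to quarter (half + quarter) = 3; whole tied to half (whole + half) = 6; whole tied to half (whole + half) = 6.
Total: 4 + 2 + 3 + 6 + 3 + 3 + 6 + 6 = 33 quarter notes.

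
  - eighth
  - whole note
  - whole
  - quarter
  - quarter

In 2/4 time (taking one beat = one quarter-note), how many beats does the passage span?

One quarter-note beat = 2 eighth notes.
Each duration in eighth notes: eighth = 1; whole note = 8; whole = 8; quarter = 2; quarter = 2.
Total: 1 + 8 + 8 + 2 + 2 = 21.
21 ÷ 2 = 10.5 beats.

10.5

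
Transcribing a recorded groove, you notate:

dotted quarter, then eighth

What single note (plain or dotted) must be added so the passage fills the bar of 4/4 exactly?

half note

The bar of 4/4 = 8 eighth notes.
Working in eighth notes: dotted quarter = 3; eighth = 1.
Total: 3 + 1 = 4.
Remaining: 8 − 4 = 4 eighth notes, which is a half note.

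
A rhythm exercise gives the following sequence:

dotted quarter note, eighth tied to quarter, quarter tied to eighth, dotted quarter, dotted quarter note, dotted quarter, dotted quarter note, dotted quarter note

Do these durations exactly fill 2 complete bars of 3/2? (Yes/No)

Yes

One bar of 3/2 = 12 eighth notes, so 2 bars = 24.
Each duration in eighth notes: dotted quarter note = 3; eighth tied to quarter (eighth + quarter) = 3; quarter tied to eighth (quarter + eighth) = 3; dotted quarter = 3; dotted quarter note = 3; dotted quarter = 3; dotted quarter note = 3; dotted quarter note = 3.
Sum: 3 + 3 + 3 + 3 + 3 + 3 + 3 + 3 = 24.
24 equals 24, so the answer is Yes.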